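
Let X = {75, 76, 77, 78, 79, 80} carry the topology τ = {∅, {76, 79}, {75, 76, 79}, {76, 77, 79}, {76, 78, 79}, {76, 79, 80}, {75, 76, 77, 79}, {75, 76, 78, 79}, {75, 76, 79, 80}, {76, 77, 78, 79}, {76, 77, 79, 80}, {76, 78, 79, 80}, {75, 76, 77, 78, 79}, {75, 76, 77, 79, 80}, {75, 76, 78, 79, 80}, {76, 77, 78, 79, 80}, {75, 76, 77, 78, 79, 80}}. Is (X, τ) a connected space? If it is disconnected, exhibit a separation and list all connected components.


(X, τ) is connected.

Find clopen sets (U ∈ τ with X ∖ U ∈ τ):
  U = ∅, X ∖ U = {75, 76, 77, 78, 79, 80} — both open, so U is clopen.
  U = {75, 76, 77, 78, 79, 80}, X ∖ U = ∅ — both open, so U is clopen.
Only trivial clopens (∅ and X) exist, so (X, τ) is connected.
Compute connected components by grouping points that agree on all clopens:
  component: {75, 76, 77, 78, 79, 80}


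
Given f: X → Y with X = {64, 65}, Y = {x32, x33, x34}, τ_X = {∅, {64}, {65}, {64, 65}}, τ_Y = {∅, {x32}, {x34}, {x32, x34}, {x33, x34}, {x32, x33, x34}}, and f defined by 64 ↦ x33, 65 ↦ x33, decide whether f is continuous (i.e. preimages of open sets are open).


f IS continuous.

Compute f^{-1}(U) for each U ∈ τ_Y:
  U = ∅: f^{-1}(U) = ∅ ∈ τ_X ✓.
  U = {x32}: f^{-1}(U) = ∅ ∈ τ_X ✓.
  U = {x34}: f^{-1}(U) = ∅ ∈ τ_X ✓.
  U = {x32, x34}: f^{-1}(U) = ∅ ∈ τ_X ✓.
  U = {x33, x34}: f^{-1}(U) = {64, 65} ∈ τ_X ✓.
  U = {x32, x33, x34}: f^{-1}(U) = {64, 65} ∈ τ_X ✓.
Every preimage lies in τ_X, so f IS continuous.


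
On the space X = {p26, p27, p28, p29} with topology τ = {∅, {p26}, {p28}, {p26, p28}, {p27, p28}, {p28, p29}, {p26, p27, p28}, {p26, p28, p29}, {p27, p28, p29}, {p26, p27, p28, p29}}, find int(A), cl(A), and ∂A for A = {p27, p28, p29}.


int(A) = {p27, p28, p29}, cl(A) = {p27, p28, p29}, ∂A = ∅.

Closed sets in (X, τ) are complements of opens:
  closed(X, τ) = {∅, {p26}, {p27}, {p29}, {p26, p27}, {p26, p29}, {p27, p29}, {p26, p27, p29}, {p27, p28, p29}, {p26, p27, p28, p29}}.
int(A) = ⋃ {U ∈ τ : U ⊆ A}. Opens contained in A: ∅, {p28}, {p27, p28}, {p28, p29}, {p27, p28, p29}.
Taking the union of these: int(A) = {p27, p28, p29}.
cl(A) = ⋂ {C closed : A ⊆ C}. Closed sets containing A: {p27, p28, p29}, {p26, p27, p28, p29}.
Intersecting these: cl(A) = {p27, p28, p29}.
∂A = cl(A) ∖ int(A) = {p27, p28, p29} ∖ {p27, p28, p29} = ∅.


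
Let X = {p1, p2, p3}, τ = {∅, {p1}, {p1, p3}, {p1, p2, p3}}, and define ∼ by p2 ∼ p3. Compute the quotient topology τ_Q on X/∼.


X/∼ = {[p1], [p2=p3]}; |τ_Q| = 3.

Equivalence classes: [p1], [p2=p3].
Quotient map π: X → X/∼ sends p1 ↦ [p1], p2 ↦ [p2=p3], p3 ↦ [p2=p3].
For each subset V ⊆ X/∼, compute π^{-1}(V) ⊆ X and check whether π^{-1}(V) ∈ τ. V is open in τ_Q iff π^{-1}(V) ∈ τ.
  V = {}: π^{-1}(V) = ∅ ∈ τ ✓.
  V = {[p1]}: π^{-1}(V) = {p1} ∈ τ ✓.
  V = {[p2=p3]}: π^{-1}(V) = {p2, p3} ∉ τ ✗.
  V = {[p1], [p2=p3]}: π^{-1}(V) = {p1, p2, p3} ∈ τ ✓.
Open sets in the quotient: τ_Q = {{}, {[p1]}, {[p1], [p2=p3]}} (3 elements).


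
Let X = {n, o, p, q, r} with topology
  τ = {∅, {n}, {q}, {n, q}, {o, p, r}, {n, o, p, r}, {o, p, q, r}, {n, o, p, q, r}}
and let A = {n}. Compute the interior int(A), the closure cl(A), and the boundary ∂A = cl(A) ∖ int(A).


int(A) = {n}, cl(A) = {n}, ∂A = ∅.

Closed sets in (X, τ) are complements of opens:
  closed(X, τ) = {∅, {n}, {q}, {n, q}, {o, p, r}, {n, o, p, r}, {o, p, q, r}, {n, o, p, q, r}}.
int(A) = ⋃ {U ∈ τ : U ⊆ A}. Opens contained in A: ∅, {n}.
Taking the union of these: int(A) = {n}.
cl(A) = ⋂ {C closed : A ⊆ C}. Closed sets containing A: {n}, {n, q}, {n, o, p, r}, {n, o, p, q, r}.
Intersecting these: cl(A) = {n}.
∂A = cl(A) ∖ int(A) = {n} ∖ {n} = ∅.


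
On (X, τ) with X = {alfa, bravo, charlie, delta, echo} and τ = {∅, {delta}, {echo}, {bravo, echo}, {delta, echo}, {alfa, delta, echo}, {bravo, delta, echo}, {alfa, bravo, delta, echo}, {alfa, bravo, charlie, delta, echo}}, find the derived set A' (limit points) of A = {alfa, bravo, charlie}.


A' = {charlie}

For each x ∈ X, list the open sets U ∈ τ with x ∈ U, then check whether U ∩ (A ∖ {x}) ≠ ∅ for every such U.
  x = alfa: open {alfa, delta, echo} ∋ x has {alfa, delta, echo} ∩ (A ∖ {alfa}) = ∅, so x is NOT a limit point.
  x = bravo: open {bravo, echo} ∋ x has {bravo, echo} ∩ (A ∖ {bravo}) = ∅, so x is NOT a limit point.
  x = charlie: opens ∋ x are {alfa, bravo, charlie, delta, echo}; each meets A ∖ {charlie}, so x IS a limit point.
  x = delta: open {delta} ∋ x has {delta} ∩ (A ∖ {delta}) = ∅, so x is NOT a limit point.
  x = echo: open {echo} ∋ x has {echo} ∩ (A ∖ {echo}) = ∅, so x is NOT a limit point.
Collecting: A' = {charlie}.


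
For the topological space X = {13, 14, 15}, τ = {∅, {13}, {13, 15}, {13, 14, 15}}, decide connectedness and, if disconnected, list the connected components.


(X, τ) is connected.

Find clopen sets (U ∈ τ with X ∖ U ∈ τ):
  U = ∅, X ∖ U = {13, 14, 15} — both open, so U is clopen.
  U = {13, 14, 15}, X ∖ U = ∅ — both open, so U is clopen.
Only trivial clopens (∅ and X) exist, so (X, τ) is connected.
Compute connected components by grouping points that agree on all clopens:
  component: {13, 14, 15}


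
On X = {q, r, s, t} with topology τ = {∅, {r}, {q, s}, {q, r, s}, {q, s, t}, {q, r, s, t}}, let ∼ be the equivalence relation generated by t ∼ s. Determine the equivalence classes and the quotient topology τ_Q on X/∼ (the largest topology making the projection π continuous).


X/∼ = {[q], [r], [s=t]}; |τ_Q| = 4.

Equivalence classes: [q], [r], [s=t].
Quotient map π: X → X/∼ sends q ↦ [q], r ↦ [r], s ↦ [s=t], t ↦ [s=t].
For each subset V ⊆ X/∼, compute π^{-1}(V) ⊆ X and check whether π^{-1}(V) ∈ τ. V is open in τ_Q iff π^{-1}(V) ∈ τ.
  V = {}: π^{-1}(V) = ∅ ∈ τ ✓.
  V = {[q]}: π^{-1}(V) = {q} ∉ τ ✗.
  V = {[r]}: π^{-1}(V) = {r} ∈ τ ✓.
  V = {[q], [r]}: π^{-1}(V) = {q, r} ∉ τ ✗.
  V = {[s=t]}: π^{-1}(V) = {s, t} ∉ τ ✗.
  V = {[q], [s=t]}: π^{-1}(V) = {q, s, t} ∈ τ ✓.
  V = {[r], [s=t]}: π^{-1}(V) = {r, s, t} ∉ τ ✗.
  V = {[q], [r], [s=t]}: π^{-1}(V) = {q, r, s, t} ∈ τ ✓.
Open sets in the quotient: τ_Q = {{}, {[r]}, {[q], [s=t]}, {[q], [r], [s=t]}} (4 elements).


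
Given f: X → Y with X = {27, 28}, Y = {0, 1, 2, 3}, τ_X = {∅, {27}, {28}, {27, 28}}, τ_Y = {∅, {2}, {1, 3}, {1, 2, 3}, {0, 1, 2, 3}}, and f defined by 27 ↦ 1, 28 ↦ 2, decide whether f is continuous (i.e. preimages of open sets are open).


f IS continuous.

Compute f^{-1}(U) for each U ∈ τ_Y:
  U = ∅: f^{-1}(U) = ∅ ∈ τ_X ✓.
  U = {2}: f^{-1}(U) = {28} ∈ τ_X ✓.
  U = {1, 3}: f^{-1}(U) = {27} ∈ τ_X ✓.
  U = {1, 2, 3}: f^{-1}(U) = {27, 28} ∈ τ_X ✓.
  U = {0, 1, 2, 3}: f^{-1}(U) = {27, 28} ∈ τ_X ✓.
Every preimage lies in τ_X, so f IS continuous.


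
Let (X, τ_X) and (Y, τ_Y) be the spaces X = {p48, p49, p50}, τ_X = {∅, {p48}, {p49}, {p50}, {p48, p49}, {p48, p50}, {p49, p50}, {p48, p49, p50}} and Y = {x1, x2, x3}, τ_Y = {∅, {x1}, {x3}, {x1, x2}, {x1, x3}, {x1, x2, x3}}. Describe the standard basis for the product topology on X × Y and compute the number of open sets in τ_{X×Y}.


Basis B = {∅ × ∅, {p48} × {x1}, {p48} × {x3}, {p49} × {x1}, {p49} × {x3}, {p50} × {x1}, {p50} × {x3}, {p48} × {x1, x2}, {p48} × {x1, x3}, {p48, p49} × {x1}, {p48, p50} × {x1}, {p48, p49} × {x3}, {p48, p50} × {x3}, {p49} × {x1, x2}, {p49} × {x1, x3}, {p49, p50} × {x1}, {p49, p50} × {x3}, {p50} × {x1, x2}, {p50} × {x1, x3}, {p48} × {x1, x2, x3}, {p48, p49, p50} × {x1}, {p48, p49, p50} × {x3}, {p49} × {x1, x2, x3}, {p50} × {x1, x2, x3}, {p48, p49} × {x1, x2}, {p48, p50} × {x1, x2}, {p48, p49} × {x1, x3}, {p48, p50} × {x1, x3}, {p49, p50} × {x1, x2}, {p49, p50} × {x1, x3}, {p48, p49} × {x1, x2, x3}, {p48, p50} × {x1, x2, x3}, {p48, p49, p50} × {x1, x2}, {p48, p49, p50} × {x1, x3}, {p49, p50} × {x1, x2, x3}, {p48, p49, p50} × {x1, x2, x3}}; |τ_{X×Y}| = 216.

Enumerate products U × V with U ∈ τ_X, V ∈ τ_Y (deduplicated):
  ∅ × ∅ = {} (∅)
  {p48} × {x1} = {(p48,x1)}
  {p48} × {x3} = {(p48,x3)}
  {p49} × {x1} = {(p49,x1)}
  {p49} × {x3} = {(p49,x3)}
  {p50} × {x1} = {(p50,x1)}
  {p50} × {x3} = {(p50,x3)}
  {p48} × {x1, x2} = {(p48,x1), (p48,x2)}
  {p48} × {x1, x3} = {(p48,x1), (p48,x3)}
  {p48, p49} × {x1} = {(p48,x1), (p49,x1)}
  {p48, p50} × {x1} = {(p48,x1), (p50,x1)}
  {p48, p49} × {x3} = {(p48,x3), (p49,x3)}
  {p48, p50} × {x3} = {(p48,x3), (p50,x3)}
  {p49} × {x1, x2} = {(p49,x1), (p49,x2)}
  {p49} × {x1, x3} = {(p49,x1), (p49,x3)}
  {p49, p50} × {x1} = {(p49,x1), (p50,x1)}
  {p49, p50} × {x3} = {(p49,x3), (p50,x3)}
  {p50} × {x1, x2} = {(p50,x1), (p50,x2)}
  {p50} × {x1, x3} = {(p50,x1), (p50,x3)}
  {p48} × {x1, x2, x3} = {(p48,x1), (p48,x2), (p48,x3)}
  {p48, p49, p50} × {x1} = {(p48,x1), (p49,x1), (p50,x1)}
  {p48, p49, p50} × {x3} = {(p48,x3), (p49,x3), (p50,x3)}
  {p49} × {x1, x2, x3} = {(p49,x1), (p49,x2), (p49,x3)}
  {p50} × {x1, x2, x3} = {(p50,x1), (p50,x2), (p50,x3)}
  {p48, p49} × {x1, x2} = {(p48,x1), (p48,x2), (p49,x1), (p49,x2)}
  {p48, p50} × {x1, x2} = {(p48,x1), (p48,x2), (p50,x1), (p50,x2)}
  {p48, p49} × {x1, x3} = {(p48,x1), (p48,x3), (p49,x1), (p49,x3)}
  {p48, p50} × {x1, x3} = {(p48,x1), (p48,x3), (p50,x1), (p50,x3)}
  {p49, p50} × {x1, x2} = {(p49,x1), (p49,x2), (p50,x1), (p50,x2)}
  {p49, p50} × {x1, x3} = {(p49,x1), (p49,x3), (p50,x1), (p50,x3)}
  {p48, p49} × {x1, x2, x3} = {(p48,x1), (p48,x2), (p48,x3), (p49,x1), (p49,x2), (p49,x3)}
  {p48, p50} × {x1, x2, x3} = {(p48,x1), (p48,x2), (p48,x3), (p50,x1), (p50,x2), (p50,x3)}
  {p48, p49, p50} × {x1, x2} = {(p48,x1), (p48,x2), (p49,x1), (p49,x2), (p50,x1), (p50,x2)}
  {p48, p49, p50} × {x1, x3} = {(p48,x1), (p48,x3), (p49,x1), (p49,x3), (p50,x1), (p50,x3)}
  {p49, p50} × {x1, x2, x3} = {(p49,x1), (p49,x2), (p49,x3), (p50,x1), (p50,x2), (p50,x3)}
  {p48, p49, p50} × {x1, x2, x3} = {(p48,x1), (p48,x2), (p48,x3), (p49,x1), (p49,x2), (p49,x3), (p50,x1), (p50,x2), (p50,x3)}
These 36 distinct sets form the basis B.
Close under arbitrary unions to get τ_{X×Y}; counting gives |τ_{X×Y}| = 216.


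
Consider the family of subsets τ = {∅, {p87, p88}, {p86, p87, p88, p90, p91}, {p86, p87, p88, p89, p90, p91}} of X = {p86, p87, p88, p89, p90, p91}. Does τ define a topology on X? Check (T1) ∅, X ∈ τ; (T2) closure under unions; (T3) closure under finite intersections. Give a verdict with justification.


τ IS a topology on X.

Axiom (T1): ∅ ∈ τ? Yes; X ∈ τ? Yes.
Axiom (T2/T3): check pairwise unions and intersections of members of τ.
All pairwise intersections and unions checked — each lies in τ. Therefore τ satisfies (T1), (T2), (T3): it IS a topology on X.


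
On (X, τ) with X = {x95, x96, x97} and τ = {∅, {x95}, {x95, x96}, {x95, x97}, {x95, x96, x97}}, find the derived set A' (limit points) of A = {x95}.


A' = {x96, x97}

For each x ∈ X, list the open sets U ∈ τ with x ∈ U, then check whether U ∩ (A ∖ {x}) ≠ ∅ for every such U.
  x = x95: open {x95} ∋ x has {x95} ∩ (A ∖ {x95}) = ∅, so x is NOT a limit point.
  x = x96: opens ∋ x are {x95, x96}, {x95, x96, x97}; each meets A ∖ {x96}, so x IS a limit point.
  x = x97: opens ∋ x are {x95, x97}, {x95, x96, x97}; each meets A ∖ {x97}, so x IS a limit point.
Collecting: A' = {x96, x97}.


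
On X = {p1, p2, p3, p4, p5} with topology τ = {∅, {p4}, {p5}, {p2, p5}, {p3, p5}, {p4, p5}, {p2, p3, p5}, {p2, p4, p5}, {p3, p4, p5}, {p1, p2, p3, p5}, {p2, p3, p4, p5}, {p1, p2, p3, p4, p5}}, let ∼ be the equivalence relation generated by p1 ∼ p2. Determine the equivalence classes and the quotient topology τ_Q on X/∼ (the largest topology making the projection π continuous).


X/∼ = {[p1=p2], [p3], [p4], [p5]}; |τ_Q| = 8.

Equivalence classes: [p1=p2], [p3], [p4], [p5].
Quotient map π: X → X/∼ sends p1 ↦ [p1=p2], p2 ↦ [p1=p2], p3 ↦ [p3], p4 ↦ [p4], p5 ↦ [p5].
For each subset V ⊆ X/∼, compute π^{-1}(V) ⊆ X and check whether π^{-1}(V) ∈ τ. V is open in τ_Q iff π^{-1}(V) ∈ τ.
  V = {}: π^{-1}(V) = ∅ ∈ τ ✓.
  V = {[p1=p2]}: π^{-1}(V) = {p1, p2} ∉ τ ✗.
  V = {[p3]}: π^{-1}(V) = {p3} ∉ τ ✗.
  V = {[p1=p2], [p3]}: π^{-1}(V) = {p1, p2, p3} ∉ τ ✗.
  V = {[p4]}: π^{-1}(V) = {p4} ∈ τ ✓.
  V = {[p1=p2], [p4]}: π^{-1}(V) = {p1, p2, p4} ∉ τ ✗.
  V = {[p3], [p4]}: π^{-1}(V) = {p3, p4} ∉ τ ✗.
  V = {[p1=p2], [p3], [p4]}: π^{-1}(V) = {p1, p2, p3, p4} ∉ τ ✗.
  V = {[p5]}: π^{-1}(V) = {p5} ∈ τ ✓.
  V = {[p1=p2], [p5]}: π^{-1}(V) = {p1, p2, p5} ∉ τ ✗.
  V = {[p3], [p5]}: π^{-1}(V) = {p3, p5} ∈ τ ✓.
  V = {[p1=p2], [p3], [p5]}: π^{-1}(V) = {p1, p2, p3, p5} ∈ τ ✓.
  V = {[p4], [p5]}: π^{-1}(V) = {p4, p5} ∈ τ ✓.
  V = {[p1=p2], [p4], [p5]}: π^{-1}(V) = {p1, p2, p4, p5} ∉ τ ✗.
  V = {[p3], [p4], [p5]}: π^{-1}(V) = {p3, p4, p5} ∈ τ ✓.
  V = {[p1=p2], [p3], [p4], [p5]}: π^{-1}(V) = {p1, p2, p3, p4, p5} ∈ τ ✓.
Open sets in the quotient: τ_Q = {{}, {[p4]}, {[p5]}, {[p3], [p5]}, {[p1=p2], [p3], [p5]}, {[p4], [p5]}, {[p3], [p4], [p5]}, {[p1=p2], [p3], [p4], [p5]}} (8 elements).


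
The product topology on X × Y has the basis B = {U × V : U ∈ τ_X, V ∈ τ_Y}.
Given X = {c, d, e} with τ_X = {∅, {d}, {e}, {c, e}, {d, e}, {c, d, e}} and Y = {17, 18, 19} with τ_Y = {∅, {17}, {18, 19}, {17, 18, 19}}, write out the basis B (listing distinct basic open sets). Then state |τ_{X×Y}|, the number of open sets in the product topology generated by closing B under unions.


Basis B = {∅ × ∅, {d} × {17}, {e} × {17}, {c, e} × {17}, {d, e} × {17}, {d} × {18, 19}, {e} × {18, 19}, {c, d, e} × {17}, {d} × {17, 18, 19}, {e} × {17, 18, 19}, {c, e} × {18, 19}, {d, e} × {18, 19}, {c, e} × {17, 18, 19}, {c, d, e} × {18, 19}, {d, e} × {17, 18, 19}, {c, d, e} × {17, 18, 19}}; |τ_{X×Y}| = 36.

Enumerate products U × V with U ∈ τ_X, V ∈ τ_Y (deduplicated):
  ∅ × ∅ = {} (∅)
  {d} × {17} = {(d,17)}
  {e} × {17} = {(e,17)}
  {c, e} × {17} = {(c,17), (e,17)}
  {d, e} × {17} = {(d,17), (e,17)}
  {d} × {18, 19} = {(d,18), (d,19)}
  {e} × {18, 19} = {(e,18), (e,19)}
  {c, d, e} × {17} = {(c,17), (d,17), (e,17)}
  {d} × {17, 18, 19} = {(d,17), (d,18), (d,19)}
  {e} × {17, 18, 19} = {(e,17), (e,18), (e,19)}
  {c, e} × {18, 19} = {(c,18), (c,19), (e,18), (e,19)}
  {d, e} × {18, 19} = {(d,18), (d,19), (e,18), (e,19)}
  {c, e} × {17, 18, 19} = {(c,17), (c,18), (c,19), (e,17), (e,18), (e,19)}
  {c, d, e} × {18, 19} = {(c,18), (c,19), (d,18), (d,19), (e,18), (e,19)}
  {d, e} × {17, 18, 19} = {(d,17), (d,18), (d,19), (e,17), (e,18), (e,19)}
  {c, d, e} × {17, 18, 19} = {(c,17), (c,18), (c,19), (d,17), (d,18), (d,19), (e,17), (e,18), (e,19)}
These 16 distinct sets form the basis B.
Close under arbitrary unions to get τ_{X×Y}; counting gives |τ_{X×Y}| = 36.


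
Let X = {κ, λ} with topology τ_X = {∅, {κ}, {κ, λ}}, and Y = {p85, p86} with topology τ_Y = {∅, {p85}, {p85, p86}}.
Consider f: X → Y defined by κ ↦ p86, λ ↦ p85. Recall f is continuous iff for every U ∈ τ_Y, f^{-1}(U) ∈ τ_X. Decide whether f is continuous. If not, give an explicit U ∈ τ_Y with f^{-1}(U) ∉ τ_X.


f is NOT continuous.

Compute f^{-1}(U) for each U ∈ τ_Y:
  U = ∅: f^{-1}(U) = ∅ ∈ τ_X ✓.
  U = {p85}: f^{-1}(U) = {λ} ∉ τ_X ✗.
  U = {p85, p86}: f^{-1}(U) = {κ, λ} ∈ τ_X ✓.
Found U = {p85} with f^{-1}(U) = {λ} not in τ_X. Therefore f is NOT continuous.


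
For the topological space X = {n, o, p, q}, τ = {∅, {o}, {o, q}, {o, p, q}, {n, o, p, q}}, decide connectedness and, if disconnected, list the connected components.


(X, τ) is connected.

Find clopen sets (U ∈ τ with X ∖ U ∈ τ):
  U = ∅, X ∖ U = {n, o, p, q} — both open, so U is clopen.
  U = {n, o, p, q}, X ∖ U = ∅ — both open, so U is clopen.
Only trivial clopens (∅ and X) exist, so (X, τ) is connected.
Compute connected components by grouping points that agree on all clopens:
  component: {n, o, p, q}


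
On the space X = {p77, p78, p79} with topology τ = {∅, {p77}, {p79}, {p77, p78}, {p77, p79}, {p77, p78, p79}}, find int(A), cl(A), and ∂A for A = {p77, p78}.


int(A) = {p77, p78}, cl(A) = {p77, p78}, ∂A = ∅.

Closed sets in (X, τ) are complements of opens:
  closed(X, τ) = {∅, {p78}, {p79}, {p77, p78}, {p78, p79}, {p77, p78, p79}}.
int(A) = ⋃ {U ∈ τ : U ⊆ A}. Opens contained in A: ∅, {p77}, {p77, p78}.
Taking the union of these: int(A) = {p77, p78}.
cl(A) = ⋂ {C closed : A ⊆ C}. Closed sets containing A: {p77, p78}, {p77, p78, p79}.
Intersecting these: cl(A) = {p77, p78}.
∂A = cl(A) ∖ int(A) = {p77, p78} ∖ {p77, p78} = ∅.


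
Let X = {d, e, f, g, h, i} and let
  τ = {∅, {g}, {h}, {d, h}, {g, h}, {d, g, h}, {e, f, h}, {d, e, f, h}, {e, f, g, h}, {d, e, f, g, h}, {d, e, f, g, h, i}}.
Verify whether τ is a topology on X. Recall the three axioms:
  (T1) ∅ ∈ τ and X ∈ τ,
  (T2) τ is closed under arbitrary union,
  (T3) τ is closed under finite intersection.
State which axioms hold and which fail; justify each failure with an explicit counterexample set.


τ IS a topology on X.

Axiom (T1): ∅ ∈ τ? Yes; X ∈ τ? Yes.
Axiom (T2/T3): check pairwise unions and intersections of members of τ.
All pairwise intersections and unions checked — each lies in τ. Therefore τ satisfies (T1), (T2), (T3): it IS a topology on X.


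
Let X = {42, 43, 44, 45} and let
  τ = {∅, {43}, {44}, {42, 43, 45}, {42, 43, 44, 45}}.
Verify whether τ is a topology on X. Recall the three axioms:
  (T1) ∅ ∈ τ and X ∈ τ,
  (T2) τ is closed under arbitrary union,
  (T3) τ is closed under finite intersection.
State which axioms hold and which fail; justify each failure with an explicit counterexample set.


τ is NOT a topology on X.

Axiom (T1): ∅ ∈ τ? Yes; X ∈ τ? Yes.
Axiom (T2/T3): check pairwise unions and intersections of members of τ.
Counterexample for (T2): {43} ∪ {44} = {43, 44} ∉ τ. Therefore τ is NOT a topology.


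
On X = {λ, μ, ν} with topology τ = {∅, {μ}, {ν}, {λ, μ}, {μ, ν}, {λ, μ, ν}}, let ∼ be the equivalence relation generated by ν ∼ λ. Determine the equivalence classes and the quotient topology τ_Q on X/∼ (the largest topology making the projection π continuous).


X/∼ = {[λ=ν], [μ]}; |τ_Q| = 3.

Equivalence classes: [λ=ν], [μ].
Quotient map π: X → X/∼ sends λ ↦ [λ=ν], μ ↦ [μ], ν ↦ [λ=ν].
For each subset V ⊆ X/∼, compute π^{-1}(V) ⊆ X and check whether π^{-1}(V) ∈ τ. V is open in τ_Q iff π^{-1}(V) ∈ τ.
  V = {}: π^{-1}(V) = ∅ ∈ τ ✓.
  V = {[λ=ν]}: π^{-1}(V) = {λ, ν} ∉ τ ✗.
  V = {[μ]}: π^{-1}(V) = {μ} ∈ τ ✓.
  V = {[λ=ν], [μ]}: π^{-1}(V) = {λ, μ, ν} ∈ τ ✓.
Open sets in the quotient: τ_Q = {{}, {[μ]}, {[λ=ν], [μ]}} (3 elements).


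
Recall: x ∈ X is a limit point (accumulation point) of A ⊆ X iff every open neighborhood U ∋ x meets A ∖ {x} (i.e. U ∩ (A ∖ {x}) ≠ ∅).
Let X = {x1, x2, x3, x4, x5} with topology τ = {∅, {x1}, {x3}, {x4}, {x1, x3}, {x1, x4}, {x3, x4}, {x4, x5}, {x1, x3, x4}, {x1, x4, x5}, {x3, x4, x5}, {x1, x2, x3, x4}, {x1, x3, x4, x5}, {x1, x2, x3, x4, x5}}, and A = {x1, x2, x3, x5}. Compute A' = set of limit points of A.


A' = {x2}

For each x ∈ X, list the open sets U ∈ τ with x ∈ U, then check whether U ∩ (A ∖ {x}) ≠ ∅ for every such U.
  x = x1: open {x1} ∋ x has {x1} ∩ (A ∖ {x1}) = ∅, so x is NOT a limit point.
  x = x2: opens ∋ x are {x1, x2, x3, x4}, {x1, x2, x3, x4, x5}; each meets A ∖ {x2}, so x IS a limit point.
  x = x3: open {x3} ∋ x has {x3} ∩ (A ∖ {x3}) = ∅, so x is NOT a limit point.
  x = x4: open {x4} ∋ x has {x4} ∩ (A ∖ {x4}) = ∅, so x is NOT a limit point.
  x = x5: open {x4, x5} ∋ x has {x4, x5} ∩ (A ∖ {x5}) = ∅, so x is NOT a limit point.
Collecting: A' = {x2}.


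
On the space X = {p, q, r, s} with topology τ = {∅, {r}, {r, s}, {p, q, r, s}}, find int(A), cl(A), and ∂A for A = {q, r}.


int(A) = {r}, cl(A) = {p, q, r, s}, ∂A = {p, q, s}.

Closed sets in (X, τ) are complements of opens:
  closed(X, τ) = {∅, {p, q}, {p, q, s}, {p, q, r, s}}.
int(A) = ⋃ {U ∈ τ : U ⊆ A}. Opens contained in A: ∅, {r}.
Taking the union of these: int(A) = {r}.
cl(A) = ⋂ {C closed : A ⊆ C}. Closed sets containing A: {p, q, r, s}.
Intersecting these: cl(A) = {p, q, r, s}.
∂A = cl(A) ∖ int(A) = {p, q, r, s} ∖ {r} = {p, q, s}.


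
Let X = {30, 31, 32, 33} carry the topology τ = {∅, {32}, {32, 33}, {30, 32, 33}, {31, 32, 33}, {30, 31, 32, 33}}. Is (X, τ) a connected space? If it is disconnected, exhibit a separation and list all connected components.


(X, τ) is connected.

Find clopen sets (U ∈ τ with X ∖ U ∈ τ):
  U = ∅, X ∖ U = {30, 31, 32, 33} — both open, so U is clopen.
  U = {30, 31, 32, 33}, X ∖ U = ∅ — both open, so U is clopen.
Only trivial clopens (∅ and X) exist, so (X, τ) is connected.
Compute connected components by grouping points that agree on all clopens:
  component: {30, 31, 32, 33}


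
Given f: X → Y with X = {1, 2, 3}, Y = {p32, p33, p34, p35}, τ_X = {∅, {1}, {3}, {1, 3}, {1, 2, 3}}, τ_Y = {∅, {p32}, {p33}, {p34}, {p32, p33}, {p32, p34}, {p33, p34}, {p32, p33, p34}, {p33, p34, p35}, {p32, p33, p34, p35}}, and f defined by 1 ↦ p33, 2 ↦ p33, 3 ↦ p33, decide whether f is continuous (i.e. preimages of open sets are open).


f IS continuous.

Compute f^{-1}(U) for each U ∈ τ_Y:
  U = ∅: f^{-1}(U) = ∅ ∈ τ_X ✓.
  U = {p32}: f^{-1}(U) = ∅ ∈ τ_X ✓.
  U = {p33}: f^{-1}(U) = {1, 2, 3} ∈ τ_X ✓.
  U = {p34}: f^{-1}(U) = ∅ ∈ τ_X ✓.
  U = {p32, p33}: f^{-1}(U) = {1, 2, 3} ∈ τ_X ✓.
  U = {p32, p34}: f^{-1}(U) = ∅ ∈ τ_X ✓.
  U = {p33, p34}: f^{-1}(U) = {1, 2, 3} ∈ τ_X ✓.
  U = {p32, p33, p34}: f^{-1}(U) = {1, 2, 3} ∈ τ_X ✓.
  U = {p33, p34, p35}: f^{-1}(U) = {1, 2, 3} ∈ τ_X ✓.
  U = {p32, p33, p34, p35}: f^{-1}(U) = {1, 2, 3} ∈ τ_X ✓.
Every preimage lies in τ_X, so f IS continuous.


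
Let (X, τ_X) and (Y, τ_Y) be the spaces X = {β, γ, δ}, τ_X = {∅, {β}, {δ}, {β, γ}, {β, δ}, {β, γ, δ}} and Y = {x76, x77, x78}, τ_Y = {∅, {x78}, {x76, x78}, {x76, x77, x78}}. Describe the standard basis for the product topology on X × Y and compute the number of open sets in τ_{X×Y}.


Basis B = {∅ × ∅, {β} × {x78}, {δ} × {x78}, {β} × {x76, x78}, {β, γ} × {x78}, {β, δ} × {x78}, {δ} × {x76, x78}, {β} × {x76, x77, x78}, {β, γ, δ} × {x78}, {δ} × {x76, x77, x78}, {β, γ} × {x76, x78}, {β, δ} × {x76, x78}, {β, γ} × {x76, x77, x78}, {β, δ} × {x76, x77, x78}, {β, γ, δ} × {x76, x78}, {β, γ, δ} × {x76, x77, x78}}; |τ_{X×Y}| = 40.

Enumerate products U × V with U ∈ τ_X, V ∈ τ_Y (deduplicated):
  ∅ × ∅ = {} (∅)
  {β} × {x78} = {(β,x78)}
  {δ} × {x78} = {(δ,x78)}
  {β} × {x76, x78} = {(β,x76), (β,x78)}
  {β, γ} × {x78} = {(β,x78), (γ,x78)}
  {β, δ} × {x78} = {(β,x78), (δ,x78)}
  {δ} × {x76, x78} = {(δ,x76), (δ,x78)}
  {β} × {x76, x77, x78} = {(β,x76), (β,x77), (β,x78)}
  {β, γ, δ} × {x78} = {(β,x78), (γ,x78), (δ,x78)}
  {δ} × {x76, x77, x78} = {(δ,x76), (δ,x77), (δ,x78)}
  {β, γ} × {x76, x78} = {(β,x76), (β,x78), (γ,x76), (γ,x78)}
  {β, δ} × {x76, x78} = {(β,x76), (β,x78), (δ,x76), (δ,x78)}
  {β, γ} × {x76, x77, x78} = {(β,x76), (β,x77), (β,x78), (γ,x76), (γ,x77), (γ,x78)}
  {β, δ} × {x76, x77, x78} = {(β,x76), (β,x77), (β,x78), (δ,x76), (δ,x77), (δ,x78)}
  {β, γ, δ} × {x76, x78} = {(β,x76), (β,x78), (γ,x76), (γ,x78), (δ,x76), (δ,x78)}
  {β, γ, δ} × {x76, x77, x78} = {(β,x76), (β,x77), (β,x78), (γ,x76), (γ,x77), (γ,x78), (δ,x76), (δ,x77), (δ,x78)}
These 16 distinct sets form the basis B.
Close under arbitrary unions to get τ_{X×Y}; counting gives |τ_{X×Y}| = 40.


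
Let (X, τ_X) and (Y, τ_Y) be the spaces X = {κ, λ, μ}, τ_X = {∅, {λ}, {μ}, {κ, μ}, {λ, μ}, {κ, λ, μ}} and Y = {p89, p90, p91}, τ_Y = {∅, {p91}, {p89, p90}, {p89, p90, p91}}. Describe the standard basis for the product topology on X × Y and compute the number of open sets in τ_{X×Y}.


Basis B = {∅ × ∅, {λ} × {p91}, {μ} × {p91}, {κ, μ} × {p91}, {λ} × {p89, p90}, {λ, μ} × {p91}, {μ} × {p89, p90}, {κ, λ, μ} × {p91}, {λ} × {p89, p90, p91}, {μ} × {p89, p90, p91}, {κ, μ} × {p89, p90}, {λ, μ} × {p89, p90}, {κ, μ} × {p89, p90, p91}, {κ, λ, μ} × {p89, p90}, {λ, μ} × {p89, p90, p91}, {κ, λ, μ} × {p89, p90, p91}}; |τ_{X×Y}| = 36.

Enumerate products U × V with U ∈ τ_X, V ∈ τ_Y (deduplicated):
  ∅ × ∅ = {} (∅)
  {λ} × {p91} = {(λ,p91)}
  {μ} × {p91} = {(μ,p91)}
  {κ, μ} × {p91} = {(κ,p91), (μ,p91)}
  {λ} × {p89, p90} = {(λ,p89), (λ,p90)}
  {λ, μ} × {p91} = {(λ,p91), (μ,p91)}
  {μ} × {p89, p90} = {(μ,p89), (μ,p90)}
  {κ, λ, μ} × {p91} = {(κ,p91), (λ,p91), (μ,p91)}
  {λ} × {p89, p90, p91} = {(λ,p89), (λ,p90), (λ,p91)}
  {μ} × {p89, p90, p91} = {(μ,p89), (μ,p90), (μ,p91)}
  {κ, μ} × {p89, p90} = {(κ,p89), (κ,p90), (μ,p89), (μ,p90)}
  {λ, μ} × {p89, p90} = {(λ,p89), (λ,p90), (μ,p89), (μ,p90)}
  {κ, μ} × {p89, p90, p91} = {(κ,p89), (κ,p90), (κ,p91), (μ,p89), (μ,p90), (μ,p91)}
  {κ, λ, μ} × {p89, p90} = {(κ,p89), (κ,p90), (λ,p89), (λ,p90), (μ,p89), (μ,p90)}
  {λ, μ} × {p89, p90, p91} = {(λ,p89), (λ,p90), (λ,p91), (μ,p89), (μ,p90), (μ,p91)}
  {κ, λ, μ} × {p89, p90, p91} = {(κ,p89), (κ,p90), (κ,p91), (λ,p89), (λ,p90), (λ,p91), (μ,p89), (μ,p90), (μ,p91)}
These 16 distinct sets form the basis B.
Close under arbitrary unions to get τ_{X×Y}; counting gives |τ_{X×Y}| = 36.


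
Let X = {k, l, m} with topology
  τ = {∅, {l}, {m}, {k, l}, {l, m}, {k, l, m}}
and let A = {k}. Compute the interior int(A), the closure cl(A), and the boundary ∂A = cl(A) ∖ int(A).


int(A) = ∅, cl(A) = {k}, ∂A = {k}.

Closed sets in (X, τ) are complements of opens:
  closed(X, τ) = {∅, {k}, {m}, {k, l}, {k, m}, {k, l, m}}.
int(A) = ⋃ {U ∈ τ : U ⊆ A}. Opens contained in A: ∅.
Taking the union of these: int(A) = ∅.
cl(A) = ⋂ {C closed : A ⊆ C}. Closed sets containing A: {k}, {k, l}, {k, m}, {k, l, m}.
Intersecting these: cl(A) = {k}.
∂A = cl(A) ∖ int(A) = {k} ∖ ∅ = {k}.


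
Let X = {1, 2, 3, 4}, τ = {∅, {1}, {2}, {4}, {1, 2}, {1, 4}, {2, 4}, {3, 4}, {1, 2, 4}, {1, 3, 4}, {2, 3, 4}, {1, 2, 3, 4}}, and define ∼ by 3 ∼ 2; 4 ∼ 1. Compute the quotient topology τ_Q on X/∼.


X/∼ = {[1=4], [2=3]}; |τ_Q| = 3.

Equivalence classes: [1=4], [2=3].
Quotient map π: X → X/∼ sends 1 ↦ [1=4], 2 ↦ [2=3], 3 ↦ [2=3], 4 ↦ [1=4].
For each subset V ⊆ X/∼, compute π^{-1}(V) ⊆ X and check whether π^{-1}(V) ∈ τ. V is open in τ_Q iff π^{-1}(V) ∈ τ.
  V = {}: π^{-1}(V) = ∅ ∈ τ ✓.
  V = {[1=4]}: π^{-1}(V) = {1, 4} ∈ τ ✓.
  V = {[2=3]}: π^{-1}(V) = {2, 3} ∉ τ ✗.
  V = {[1=4], [2=3]}: π^{-1}(V) = {1, 2, 3, 4} ∈ τ ✓.
Open sets in the quotient: τ_Q = {{}, {[1=4]}, {[1=4], [2=3]}} (3 elements).


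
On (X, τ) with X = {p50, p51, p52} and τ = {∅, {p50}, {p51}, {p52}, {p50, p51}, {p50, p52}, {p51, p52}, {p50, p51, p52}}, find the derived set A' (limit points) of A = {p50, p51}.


A' = ∅

For each x ∈ X, list the open sets U ∈ τ with x ∈ U, then check whether U ∩ (A ∖ {x}) ≠ ∅ for every such U.
  x = p50: open {p50} ∋ x has {p50} ∩ (A ∖ {p50}) = ∅, so x is NOT a limit point.
  x = p51: open {p51} ∋ x has {p51} ∩ (A ∖ {p51}) = ∅, so x is NOT a limit point.
  x = p52: open {p52} ∋ x has {p52} ∩ (A ∖ {p52}) = ∅, so x is NOT a limit point.
Collecting: A' = ∅.


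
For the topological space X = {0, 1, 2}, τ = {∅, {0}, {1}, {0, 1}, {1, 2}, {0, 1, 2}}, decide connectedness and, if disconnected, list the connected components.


(X, τ) is disconnected; components = [{0}, {1, 2}].

Find clopen sets (U ∈ τ with X ∖ U ∈ τ):
  U = ∅, X ∖ U = {0, 1, 2} — both open, so U is clopen.
  U = {0}, X ∖ U = {1, 2} — both open, so U is clopen.
  U = {1, 2}, X ∖ U = {0} — both open, so U is clopen.
  U = {0, 1, 2}, X ∖ U = ∅ — both open, so U is clopen.
Nontrivial clopen(s) exist: e.g. {1, 2}. So (X, τ) is disconnected.
Compute connected components by grouping points that agree on all clopens:
  component: {0}
  component: {1, 2}


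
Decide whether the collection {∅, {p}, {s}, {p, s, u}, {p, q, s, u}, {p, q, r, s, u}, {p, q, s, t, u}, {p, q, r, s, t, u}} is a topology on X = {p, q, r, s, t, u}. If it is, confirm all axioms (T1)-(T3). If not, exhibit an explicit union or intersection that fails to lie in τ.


τ is NOT a topology on X.

Axiom (T1): ∅ ∈ τ? Yes; X ∈ τ? Yes.
Axiom (T2/T3): check pairwise unions and intersections of members of τ.
Counterexample for (T2): {p} ∪ {s} = {p, s} ∉ τ. Therefore τ is NOT a topology.


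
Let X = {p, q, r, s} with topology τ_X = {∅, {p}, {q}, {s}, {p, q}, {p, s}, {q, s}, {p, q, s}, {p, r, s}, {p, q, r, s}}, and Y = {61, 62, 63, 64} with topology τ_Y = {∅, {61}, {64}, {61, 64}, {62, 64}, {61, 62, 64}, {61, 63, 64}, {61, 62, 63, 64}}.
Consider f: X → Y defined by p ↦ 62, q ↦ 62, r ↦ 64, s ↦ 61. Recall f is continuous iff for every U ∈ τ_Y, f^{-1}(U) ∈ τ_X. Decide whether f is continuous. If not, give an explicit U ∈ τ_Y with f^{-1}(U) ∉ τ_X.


f is NOT continuous.

Compute f^{-1}(U) for each U ∈ τ_Y:
  U = ∅: f^{-1}(U) = ∅ ∈ τ_X ✓.
  U = {61}: f^{-1}(U) = {s} ∈ τ_X ✓.
  U = {64}: f^{-1}(U) = {r} ∉ τ_X ✗.
  U = {61, 64}: f^{-1}(U) = {r, s} ∉ τ_X ✗.
  U = {62, 64}: f^{-1}(U) = {p, q, r} ∉ τ_X ✗.
  U = {61, 62, 64}: f^{-1}(U) = {p, q, r, s} ∈ τ_X ✓.
  U = {61, 63, 64}: f^{-1}(U) = {r, s} ∉ τ_X ✗.
  U = {61, 62, 63, 64}: f^{-1}(U) = {p, q, r, s} ∈ τ_X ✓.
Found U = {64} with f^{-1}(U) = {r} not in τ_X. Therefore f is NOT continuous.


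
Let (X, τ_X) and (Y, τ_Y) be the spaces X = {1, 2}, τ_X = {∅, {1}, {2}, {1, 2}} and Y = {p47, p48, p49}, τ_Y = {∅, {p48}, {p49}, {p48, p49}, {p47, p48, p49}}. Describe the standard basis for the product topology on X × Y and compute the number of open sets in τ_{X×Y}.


Basis B = {∅ × ∅, {1} × {p48}, {1} × {p49}, {2} × {p48}, {2} × {p49}, {1} × {p48, p49}, {1, 2} × {p48}, {1, 2} × {p49}, {2} × {p48, p49}, {1} × {p47, p48, p49}, {2} × {p47, p48, p49}, {1, 2} × {p48, p49}, {1, 2} × {p47, p48, p49}}; |τ_{X×Y}| = 25.

Enumerate products U × V with U ∈ τ_X, V ∈ τ_Y (deduplicated):
  ∅ × ∅ = {} (∅)
  {1} × {p48} = {(1,p48)}
  {1} × {p49} = {(1,p49)}
  {2} × {p48} = {(2,p48)}
  {2} × {p49} = {(2,p49)}
  {1} × {p48, p49} = {(1,p48), (1,p49)}
  {1, 2} × {p48} = {(1,p48), (2,p48)}
  {1, 2} × {p49} = {(1,p49), (2,p49)}
  {2} × {p48, p49} = {(2,p48), (2,p49)}
  {1} × {p47, p48, p49} = {(1,p47), (1,p48), (1,p49)}
  {2} × {p47, p48, p49} = {(2,p47), (2,p48), (2,p49)}
  {1, 2} × {p48, p49} = {(1,p48), (1,p49), (2,p48), (2,p49)}
  {1, 2} × {p47, p48, p49} = {(1,p47), (1,p48), (1,p49), (2,p47), (2,p48), (2,p49)}
These 13 distinct sets form the basis B.
Close under arbitrary unions to get τ_{X×Y}; counting gives |τ_{X×Y}| = 25.


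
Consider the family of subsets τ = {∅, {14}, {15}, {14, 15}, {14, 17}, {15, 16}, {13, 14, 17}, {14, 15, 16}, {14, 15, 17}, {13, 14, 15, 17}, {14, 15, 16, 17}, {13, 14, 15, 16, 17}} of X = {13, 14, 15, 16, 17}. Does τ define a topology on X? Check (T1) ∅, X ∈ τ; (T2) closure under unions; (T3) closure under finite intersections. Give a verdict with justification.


τ IS a topology on X.

Axiom (T1): ∅ ∈ τ? Yes; X ∈ τ? Yes.
Axiom (T2/T3): check pairwise unions and intersections of members of τ.
All pairwise intersections and unions checked — each lies in τ. Therefore τ satisfies (T1), (T2), (T3): it IS a topology on X.


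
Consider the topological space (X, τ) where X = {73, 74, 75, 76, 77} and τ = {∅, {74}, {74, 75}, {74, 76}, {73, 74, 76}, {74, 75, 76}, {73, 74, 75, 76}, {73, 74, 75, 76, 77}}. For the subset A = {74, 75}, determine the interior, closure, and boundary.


int(A) = {74, 75}, cl(A) = {73, 74, 75, 76, 77}, ∂A = {73, 76, 77}.

Closed sets in (X, τ) are complements of opens:
  closed(X, τ) = {∅, {77}, {73, 77}, {75, 77}, {73, 75, 77}, {73, 76, 77}, {73, 75, 76, 77}, {73, 74, 75, 76, 77}}.
int(A) = ⋃ {U ∈ τ : U ⊆ A}. Opens contained in A: ∅, {74}, {74, 75}.
Taking the union of these: int(A) = {74, 75}.
cl(A) = ⋂ {C closed : A ⊆ C}. Closed sets containing A: {73, 74, 75, 76, 77}.
Intersecting these: cl(A) = {73, 74, 75, 76, 77}.
∂A = cl(A) ∖ int(A) = {73, 74, 75, 76, 77} ∖ {74, 75} = {73, 76, 77}.


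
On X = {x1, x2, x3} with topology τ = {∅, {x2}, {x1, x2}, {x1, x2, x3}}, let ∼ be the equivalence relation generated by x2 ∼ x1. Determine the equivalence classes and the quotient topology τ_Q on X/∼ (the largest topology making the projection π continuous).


X/∼ = {[x1=x2], [x3]}; |τ_Q| = 3.

Equivalence classes: [x1=x2], [x3].
Quotient map π: X → X/∼ sends x1 ↦ [x1=x2], x2 ↦ [x1=x2], x3 ↦ [x3].
For each subset V ⊆ X/∼, compute π^{-1}(V) ⊆ X and check whether π^{-1}(V) ∈ τ. V is open in τ_Q iff π^{-1}(V) ∈ τ.
  V = {}: π^{-1}(V) = ∅ ∈ τ ✓.
  V = {[x1=x2]}: π^{-1}(V) = {x1, x2} ∈ τ ✓.
  V = {[x3]}: π^{-1}(V) = {x3} ∉ τ ✗.
  V = {[x1=x2], [x3]}: π^{-1}(V) = {x1, x2, x3} ∈ τ ✓.
Open sets in the quotient: τ_Q = {{}, {[x1=x2]}, {[x1=x2], [x3]}} (3 elements).


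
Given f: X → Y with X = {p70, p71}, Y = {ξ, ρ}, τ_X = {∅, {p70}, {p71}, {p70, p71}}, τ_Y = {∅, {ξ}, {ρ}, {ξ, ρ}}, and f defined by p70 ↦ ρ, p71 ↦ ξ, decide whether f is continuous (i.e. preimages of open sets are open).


f IS continuous.

Compute f^{-1}(U) for each U ∈ τ_Y:
  U = ∅: f^{-1}(U) = ∅ ∈ τ_X ✓.
  U = {ξ}: f^{-1}(U) = {p71} ∈ τ_X ✓.
  U = {ρ}: f^{-1}(U) = {p70} ∈ τ_X ✓.
  U = {ξ, ρ}: f^{-1}(U) = {p70, p71} ∈ τ_X ✓.
Every preimage lies in τ_X, so f IS continuous.


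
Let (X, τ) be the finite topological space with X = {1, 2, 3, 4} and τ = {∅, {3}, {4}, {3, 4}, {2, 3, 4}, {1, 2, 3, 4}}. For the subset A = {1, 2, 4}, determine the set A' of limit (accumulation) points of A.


A' = {1, 2}

For each x ∈ X, list the open sets U ∈ τ with x ∈ U, then check whether U ∩ (A ∖ {x}) ≠ ∅ for every such U.
  x = 1: opens ∋ x are {1, 2, 3, 4}; each meets A ∖ {1}, so x IS a limit point.
  x = 2: opens ∋ x are {2, 3, 4}, {1, 2, 3, 4}; each meets A ∖ {2}, so x IS a limit point.
  x = 3: open {3} ∋ x has {3} ∩ (A ∖ {3}) = ∅, so x is NOT a limit point.
  x = 4: open {4} ∋ x has {4} ∩ (A ∖ {4}) = ∅, so x is NOT a limit point.
Collecting: A' = {1, 2}.


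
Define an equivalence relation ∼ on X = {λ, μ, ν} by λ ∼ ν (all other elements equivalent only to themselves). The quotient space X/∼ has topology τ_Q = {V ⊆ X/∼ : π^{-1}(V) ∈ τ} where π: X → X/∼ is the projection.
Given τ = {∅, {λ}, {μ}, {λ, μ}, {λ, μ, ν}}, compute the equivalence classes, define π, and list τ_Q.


X/∼ = {[λ=ν], [μ]}; |τ_Q| = 3.

Equivalence classes: [λ=ν], [μ].
Quotient map π: X → X/∼ sends λ ↦ [λ=ν], μ ↦ [μ], ν ↦ [λ=ν].
For each subset V ⊆ X/∼, compute π^{-1}(V) ⊆ X and check whether π^{-1}(V) ∈ τ. V is open in τ_Q iff π^{-1}(V) ∈ τ.
  V = {}: π^{-1}(V) = ∅ ∈ τ ✓.
  V = {[λ=ν]}: π^{-1}(V) = {λ, ν} ∉ τ ✗.
  V = {[μ]}: π^{-1}(V) = {μ} ∈ τ ✓.
  V = {[λ=ν], [μ]}: π^{-1}(V) = {λ, μ, ν} ∈ τ ✓.
Open sets in the quotient: τ_Q = {{}, {[μ]}, {[λ=ν], [μ]}} (3 elements).


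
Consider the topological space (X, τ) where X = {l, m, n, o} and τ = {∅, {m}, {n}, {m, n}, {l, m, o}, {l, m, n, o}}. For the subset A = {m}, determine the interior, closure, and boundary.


int(A) = {m}, cl(A) = {l, m, o}, ∂A = {l, o}.

Closed sets in (X, τ) are complements of opens:
  closed(X, τ) = {∅, {n}, {l, o}, {l, m, o}, {l, n, o}, {l, m, n, o}}.
int(A) = ⋃ {U ∈ τ : U ⊆ A}. Opens contained in A: ∅, {m}.
Taking the union of these: int(A) = {m}.
cl(A) = ⋂ {C closed : A ⊆ C}. Closed sets containing A: {l, m, o}, {l, m, n, o}.
Intersecting these: cl(A) = {l, m, o}.
∂A = cl(A) ∖ int(A) = {l, m, o} ∖ {m} = {l, o}.


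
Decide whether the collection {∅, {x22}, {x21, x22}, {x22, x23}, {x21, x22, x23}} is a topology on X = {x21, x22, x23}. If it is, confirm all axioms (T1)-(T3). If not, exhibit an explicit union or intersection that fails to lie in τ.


τ IS a topology on X.

Axiom (T1): ∅ ∈ τ? Yes; X ∈ τ? Yes.
Axiom (T2/T3): check pairwise unions and intersections of members of τ.
All pairwise intersections and unions checked — each lies in τ. Therefore τ satisfies (T1), (T2), (T3): it IS a topology on X.


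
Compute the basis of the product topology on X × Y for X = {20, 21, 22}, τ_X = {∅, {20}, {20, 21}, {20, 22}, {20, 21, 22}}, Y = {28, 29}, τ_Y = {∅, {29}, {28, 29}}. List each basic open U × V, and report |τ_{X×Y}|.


Basis B = {∅ × ∅, {20} × {29}, {20} × {28, 29}, {20, 21} × {29}, {20, 22} × {29}, {20, 21, 22} × {29}, {20, 21} × {28, 29}, {20, 22} × {28, 29}, {20, 21, 22} × {28, 29}}; |τ_{X×Y}| = 14.

Enumerate products U × V with U ∈ τ_X, V ∈ τ_Y (deduplicated):
  ∅ × ∅ = {} (∅)
  {20} × {29} = {(20,29)}
  {20} × {28, 29} = {(20,28), (20,29)}
  {20, 21} × {29} = {(20,29), (21,29)}
  {20, 22} × {29} = {(20,29), (22,29)}
  {20, 21, 22} × {29} = {(20,29), (21,29), (22,29)}
  {20, 21} × {28, 29} = {(20,28), (20,29), (21,28), (21,29)}
  {20, 22} × {28, 29} = {(20,28), (20,29), (22,28), (22,29)}
  {20, 21, 22} × {28, 29} = {(20,28), (20,29), (21,28), (21,29), (22,28), (22,29)}
These 9 distinct sets form the basis B.
Close under arbitrary unions to get τ_{X×Y}; counting gives |τ_{X×Y}| = 14.


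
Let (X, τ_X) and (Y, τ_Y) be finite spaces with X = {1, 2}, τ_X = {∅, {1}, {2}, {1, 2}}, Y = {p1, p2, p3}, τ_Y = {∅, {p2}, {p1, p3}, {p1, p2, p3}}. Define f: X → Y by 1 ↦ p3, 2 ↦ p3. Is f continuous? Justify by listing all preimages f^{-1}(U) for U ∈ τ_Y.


f IS continuous.

Compute f^{-1}(U) for each U ∈ τ_Y:
  U = ∅: f^{-1}(U) = ∅ ∈ τ_X ✓.
  U = {p2}: f^{-1}(U) = ∅ ∈ τ_X ✓.
  U = {p1, p3}: f^{-1}(U) = {1, 2} ∈ τ_X ✓.
  U = {p1, p2, p3}: f^{-1}(U) = {1, 2} ∈ τ_X ✓.
Every preimage lies in τ_X, so f IS continuous.


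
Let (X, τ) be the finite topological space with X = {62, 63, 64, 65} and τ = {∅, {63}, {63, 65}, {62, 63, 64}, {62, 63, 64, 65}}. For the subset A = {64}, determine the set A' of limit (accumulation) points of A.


A' = {62}

For each x ∈ X, list the open sets U ∈ τ with x ∈ U, then check whether U ∩ (A ∖ {x}) ≠ ∅ for every such U.
  x = 62: opens ∋ x are {62, 63, 64}, {62, 63, 64, 65}; each meets A ∖ {62}, so x IS a limit point.
  x = 63: open {63} ∋ x has {63} ∩ (A ∖ {63}) = ∅, so x is NOT a limit point.
  x = 64: open {62, 63, 64} ∋ x has {62, 63, 64} ∩ (A ∖ {64}) = ∅, so x is NOT a limit point.
  x = 65: open {63, 65} ∋ x has {63, 65} ∩ (A ∖ {65}) = ∅, so x is NOT a limit point.
Collecting: A' = {62}.


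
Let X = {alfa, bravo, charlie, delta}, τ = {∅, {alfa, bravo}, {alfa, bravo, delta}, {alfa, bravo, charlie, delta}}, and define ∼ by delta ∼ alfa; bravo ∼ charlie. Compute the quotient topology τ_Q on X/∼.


X/∼ = {[alfa=delta], [bravo=charlie]}; |τ_Q| = 2.

Equivalence classes: [alfa=delta], [bravo=charlie].
Quotient map π: X → X/∼ sends alfa ↦ [alfa=delta], bravo ↦ [bravo=charlie], charlie ↦ [bravo=charlie], delta ↦ [alfa=delta].
For each subset V ⊆ X/∼, compute π^{-1}(V) ⊆ X and check whether π^{-1}(V) ∈ τ. V is open in τ_Q iff π^{-1}(V) ∈ τ.
  V = {}: π^{-1}(V) = ∅ ∈ τ ✓.
  V = {[alfa=delta]}: π^{-1}(V) = {alfa, delta} ∉ τ ✗.
  V = {[bravo=charlie]}: π^{-1}(V) = {bravo, charlie} ∉ τ ✗.
  V = {[alfa=delta], [bravo=charlie]}: π^{-1}(V) = {alfa, bravo, charlie, delta} ∈ τ ✓.
Open sets in the quotient: τ_Q = {{}, {[alfa=delta], [bravo=charlie]}} (2 elements).
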